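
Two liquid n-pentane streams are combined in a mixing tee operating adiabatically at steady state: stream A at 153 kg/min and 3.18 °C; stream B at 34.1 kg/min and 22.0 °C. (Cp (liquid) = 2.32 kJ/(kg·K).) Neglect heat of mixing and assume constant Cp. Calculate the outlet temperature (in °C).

T_out = 6.61 °C

Adiabatic, steady state ⇒ Σ ṁᵢCp,ᵢ(T_out − Tᵢ) = 0
T_out = Σ ṁᵢCp,ᵢTᵢ / Σ ṁᵢCp,ᵢ
      = 2869.2 / 434.07 = 6.61 °C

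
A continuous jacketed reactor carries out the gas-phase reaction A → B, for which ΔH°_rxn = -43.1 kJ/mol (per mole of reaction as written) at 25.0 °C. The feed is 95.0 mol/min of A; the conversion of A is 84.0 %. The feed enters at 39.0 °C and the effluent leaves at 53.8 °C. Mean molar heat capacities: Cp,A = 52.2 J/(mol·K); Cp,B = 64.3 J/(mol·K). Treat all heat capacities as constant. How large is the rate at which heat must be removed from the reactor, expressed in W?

Extent of reaction ξ = 0.840 × 95.0 = 79.8 mol/min
Reaction term: ξ·ΔH°_rxn = 79.8 × -43.1 = -3439.4 kJ/min
Sensible, feed 39.0→25 °C: -69.426 kJ/min
Outlet flows (mol/min): A 15.2, B 79.8
Sensible, products 25→53.8 °C: 170.63 kJ/min
Q = ΔH = -3338.2 kJ/min = -55.636 kW
Heat removed = 55636 W

Q_out = 55600 W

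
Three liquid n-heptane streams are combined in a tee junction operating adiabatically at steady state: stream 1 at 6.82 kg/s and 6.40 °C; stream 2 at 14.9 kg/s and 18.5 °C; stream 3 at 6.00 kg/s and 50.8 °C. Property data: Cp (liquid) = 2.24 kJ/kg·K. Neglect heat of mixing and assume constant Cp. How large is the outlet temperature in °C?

No heat crosses the boundary, so H_out = H_in.
Σ ṁᵢCp,ᵢTᵢ = 6.82×2.24×6.40 + 14.9×2.24×18.5 + 6.00×2.24×50.8 = 1398
Σ ṁᵢCp,ᵢ = 6.82×2.24 + 14.9×2.24 + 6.00×2.24 = 62.093
T_out = 1398 / 62.093 = 22.514 °C

T_out = 22.5 °C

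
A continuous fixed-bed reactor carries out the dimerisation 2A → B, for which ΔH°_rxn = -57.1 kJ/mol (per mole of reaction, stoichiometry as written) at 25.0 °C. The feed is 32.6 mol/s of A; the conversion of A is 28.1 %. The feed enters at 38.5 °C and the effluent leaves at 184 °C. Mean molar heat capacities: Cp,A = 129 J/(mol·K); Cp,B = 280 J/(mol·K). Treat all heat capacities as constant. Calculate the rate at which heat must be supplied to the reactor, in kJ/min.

Extent of reaction ξ = 0.281 × 32.6 / 2 = 4.5803 mol/s
Reaction term: ξ·ΔH°_rxn = 4.5803 × -57.1 = -261.54 kJ/s
Sensible, feed 38.5→25 °C: -56.773 kJ/s
Outlet flows (mol/s): A 23.439, B 4.5803
Sensible, products 25→184 °C: 684.68 kJ/s
Q = ΔH = 366.37 kJ/s = 366.37 kW
Heat supplied = 21982 kJ/min

Q_in = 22000 kJ/min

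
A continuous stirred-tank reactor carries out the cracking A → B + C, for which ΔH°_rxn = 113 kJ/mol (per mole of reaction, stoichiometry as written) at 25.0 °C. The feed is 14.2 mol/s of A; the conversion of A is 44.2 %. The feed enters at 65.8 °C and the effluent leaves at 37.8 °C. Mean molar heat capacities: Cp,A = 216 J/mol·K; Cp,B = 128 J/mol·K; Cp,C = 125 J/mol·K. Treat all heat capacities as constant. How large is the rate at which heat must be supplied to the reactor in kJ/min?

Q_in = 37600 kJ/min

Extent of reaction ξ = 0.442 × 14.2 = 6.2764 mol/s
Reaction term: ξ·ΔH°_rxn = 6.2764 × 113 = 709.23 kJ/s
Sensible, feed 65.8→25 °C: -125.14 kJ/s
Outlet flows (mol/s): A 7.9236, B 6.2764, C 6.2764
Sensible, products 25→37.8 °C: 42.233 kJ/s
Q = ΔH = 626.32 kJ/s = 626.32 kW
Heat supplied = 37579 kJ/min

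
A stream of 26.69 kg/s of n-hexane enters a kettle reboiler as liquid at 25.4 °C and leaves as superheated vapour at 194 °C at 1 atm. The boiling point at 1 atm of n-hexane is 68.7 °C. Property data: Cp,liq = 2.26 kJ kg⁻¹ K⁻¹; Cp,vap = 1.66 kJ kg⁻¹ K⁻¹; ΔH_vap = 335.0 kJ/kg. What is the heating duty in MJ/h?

Q = 61600 MJ/h

liquid 25.4→68.7 °C: 97.858 kJ/kg
vaporisation at 68.7 °C: 335 kJ/kg
vapour 68.7→194 °C: 208 kJ/kg
Δh = 97.858 + 335 + 208 = 640.86 kJ/kg
Q = ṁ·Δh = 26.69 kg/s × 640.86 kJ/kg = 17104 kJ/s
|Q| = 17104 kW = 61576 MJ/h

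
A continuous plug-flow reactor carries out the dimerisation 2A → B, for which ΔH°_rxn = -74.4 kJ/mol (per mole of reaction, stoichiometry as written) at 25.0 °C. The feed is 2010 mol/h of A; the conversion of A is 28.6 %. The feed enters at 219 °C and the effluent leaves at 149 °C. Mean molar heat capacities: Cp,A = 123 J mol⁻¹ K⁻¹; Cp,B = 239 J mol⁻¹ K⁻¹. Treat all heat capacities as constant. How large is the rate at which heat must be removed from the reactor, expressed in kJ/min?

Extent of reaction ξ = 0.286 × 2010 / 2 = 287.43 mol/h
Reaction term: ξ·ΔH°_rxn = 287.43 × -74.4 = -21385 kJ/h
Sensible, feed 219→25 °C: -47963 kJ/h
Outlet flows (mol/h): A 1435.1, B 287.43
Sensible, products 25→149 °C: 30407 kJ/h
Q = ΔH = -38940 kJ/h = -10.817 kW
Heat removed = 649.01 kJ/min

Q_out = 649 kJ/min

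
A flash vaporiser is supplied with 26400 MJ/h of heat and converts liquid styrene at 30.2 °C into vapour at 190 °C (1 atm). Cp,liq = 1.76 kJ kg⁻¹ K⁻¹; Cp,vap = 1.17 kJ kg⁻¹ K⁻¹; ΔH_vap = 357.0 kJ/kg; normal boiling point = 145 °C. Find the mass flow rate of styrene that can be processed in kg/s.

Δh = 1.76×(145−30.2) + 357.0 + 1.17×(190−145) = 611.7 kJ/kg
Q = 26400 MJ/h = 7333.3 kJ/s = 7333.3 kJ/s
ṁ = Q/Δh = 7333.3 / 611.7 = 11.988 kg/s

ṁ = 12.0 kg/s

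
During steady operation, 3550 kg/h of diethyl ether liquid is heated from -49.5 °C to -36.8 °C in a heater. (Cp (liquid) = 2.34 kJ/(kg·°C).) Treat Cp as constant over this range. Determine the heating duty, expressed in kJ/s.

Q = 29.3 kJ/s

Q = ṁ·Cp·ΔT = 3550 × 2.34 × (-36.8 − -49.5) = 105500 kJ/h
Converting: 105500 / 3600 s = 29.305 kW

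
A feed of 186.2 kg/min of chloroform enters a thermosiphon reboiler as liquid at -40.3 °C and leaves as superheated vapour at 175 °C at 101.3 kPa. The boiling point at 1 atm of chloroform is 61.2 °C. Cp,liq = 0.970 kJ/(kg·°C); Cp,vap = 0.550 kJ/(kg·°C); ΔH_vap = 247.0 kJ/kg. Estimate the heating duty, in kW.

Q = 1270 kW

liquid -40.3→61.2 °C: 98.455 kJ/kg
vaporisation at 61.2 °C: 247 kJ/kg
vapour 61.2→175 °C: 62.59 kJ/kg
Δh = 98.455 + 247 + 62.59 = 408.05 kJ/kg
Q = ṁ·Δh = 186.2 kg/min × 408.05 kJ/kg = 75978 kJ/min
|Q| = 1266.3 kW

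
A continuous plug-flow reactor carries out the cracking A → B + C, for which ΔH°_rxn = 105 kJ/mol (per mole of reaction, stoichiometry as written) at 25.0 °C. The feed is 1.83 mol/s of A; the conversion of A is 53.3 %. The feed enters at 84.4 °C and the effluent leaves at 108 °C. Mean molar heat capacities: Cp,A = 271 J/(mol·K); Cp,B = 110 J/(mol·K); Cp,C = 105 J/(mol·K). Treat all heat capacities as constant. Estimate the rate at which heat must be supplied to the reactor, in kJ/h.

Extent of reaction ξ = 0.533 × 1.83 = 0.97539 mol/s
Reaction term: ξ·ΔH°_rxn = 0.97539 × 105 = 102.42 kJ/s
Sensible, feed 84.4→25 °C: -29.458 kJ/s
Outlet flows (mol/s): A 0.85461, B 0.97539, C 0.97539
Sensible, products 25→108 °C: 36.629 kJ/s
Q = ΔH = 109.59 kJ/s = 109.59 kW
Heat supplied = 394510 kJ/h

Q_in = 395000 kJ/h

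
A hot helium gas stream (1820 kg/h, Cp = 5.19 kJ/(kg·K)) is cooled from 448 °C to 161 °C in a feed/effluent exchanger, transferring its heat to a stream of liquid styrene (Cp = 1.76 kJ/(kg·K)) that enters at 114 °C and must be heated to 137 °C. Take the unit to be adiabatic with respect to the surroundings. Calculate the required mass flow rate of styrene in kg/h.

ṁ_c = 67000 kg/h

Heat released by hot stream: Q = 1820 × 5.19 × (448 − 161) = 2.7109e+06 kJ/h
Energy balance on cold side (adiabatic exchanger): Q = ṁ_c·Cp_c·(T_c,out − T_c,in)
ṁ_c = 2.7109e+06 / [1.76 × (137 − 114)] = 66970 kg/h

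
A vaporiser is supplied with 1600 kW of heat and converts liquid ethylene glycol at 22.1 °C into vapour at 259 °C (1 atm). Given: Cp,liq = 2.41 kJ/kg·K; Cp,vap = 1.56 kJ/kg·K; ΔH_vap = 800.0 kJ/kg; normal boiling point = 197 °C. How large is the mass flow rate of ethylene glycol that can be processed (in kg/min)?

Δh = 2.41×(197−22.1) + 800.0 + 1.56×(259−197) = 1318.2 kJ/kg
Q = 1600 kW = 1600 kJ/s = 96000 kJ/min
ṁ = Q/Δh = 96000 / 1318.2 = 72.825 kg/min

ṁ = 72.8 kg/min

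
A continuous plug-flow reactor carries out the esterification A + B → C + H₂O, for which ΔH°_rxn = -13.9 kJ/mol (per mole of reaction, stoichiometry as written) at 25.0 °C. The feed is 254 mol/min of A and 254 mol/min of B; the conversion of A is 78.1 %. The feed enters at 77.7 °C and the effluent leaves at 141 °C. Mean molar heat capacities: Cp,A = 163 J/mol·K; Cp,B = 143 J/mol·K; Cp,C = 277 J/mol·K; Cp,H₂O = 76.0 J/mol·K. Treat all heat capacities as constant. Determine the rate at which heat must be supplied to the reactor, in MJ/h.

Q_in = 195 MJ/h

Extent of reaction ξ = 0.781 × 254 = 198.37 mol/min
Reaction term: ξ·ΔH°_rxn = 198.37 × -13.9 = -2757.4 kJ/min
Sensible, feed 77.7→25 °C: -4096.1 kJ/min
Outlet flows (mol/min): A 55.626, B 55.626, C 198.37, H₂O 198.37
Sensible, products 25→141 °C: 10098 kJ/min
Q = ΔH = 3244.1 kJ/min = 54.068 kW
Heat supplied = 194.64 MJ/h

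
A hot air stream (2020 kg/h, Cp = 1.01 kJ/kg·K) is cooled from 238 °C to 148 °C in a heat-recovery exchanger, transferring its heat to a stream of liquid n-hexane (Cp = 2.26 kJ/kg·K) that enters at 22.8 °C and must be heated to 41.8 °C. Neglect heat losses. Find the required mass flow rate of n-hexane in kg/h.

ṁ_c = 4280 kg/h

Heat released by hot stream: Q = 2020 × 1.01 × (238 − 148) = 183620 kJ/h
Energy balance on cold side (adiabatic exchanger): Q = ṁ_c·Cp_c·(T_c,out − T_c,in)
ṁ_c = 183620 / [2.26 × (41.8 − 22.8)] = 4276.2 kg/h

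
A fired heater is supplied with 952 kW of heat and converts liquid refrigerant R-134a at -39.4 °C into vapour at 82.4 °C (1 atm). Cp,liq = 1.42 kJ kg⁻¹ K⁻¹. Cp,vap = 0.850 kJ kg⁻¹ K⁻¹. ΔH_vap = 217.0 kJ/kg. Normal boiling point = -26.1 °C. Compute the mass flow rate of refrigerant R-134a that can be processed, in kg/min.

ṁ = 174 kg/min

Δh = 1.42×(-26.1−-39.4) + 217.0 + 0.850×(82.4−-26.1) = 328.11 kJ/kg
Q = 952 kW = 952 kJ/s = 57120 kJ/min
ṁ = Q/Δh = 57120 / 328.11 = 174.09 kg/min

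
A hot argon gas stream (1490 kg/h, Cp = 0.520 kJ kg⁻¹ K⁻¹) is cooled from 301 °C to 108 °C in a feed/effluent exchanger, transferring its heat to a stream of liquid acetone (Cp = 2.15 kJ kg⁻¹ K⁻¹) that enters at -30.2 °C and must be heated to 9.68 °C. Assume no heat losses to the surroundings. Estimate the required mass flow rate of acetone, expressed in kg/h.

Heat released by hot stream: Q = 1490 × 0.520 × (301 − 108) = 149540 kJ/h
Energy balance on cold side (adiabatic exchanger): Q = ṁ_c·Cp_c·(T_c,out − T_c,in)
ṁ_c = 149540 / [2.15 × (9.68 − -30.2)] = 1744 kg/h

ṁ_c = 1740 kg/h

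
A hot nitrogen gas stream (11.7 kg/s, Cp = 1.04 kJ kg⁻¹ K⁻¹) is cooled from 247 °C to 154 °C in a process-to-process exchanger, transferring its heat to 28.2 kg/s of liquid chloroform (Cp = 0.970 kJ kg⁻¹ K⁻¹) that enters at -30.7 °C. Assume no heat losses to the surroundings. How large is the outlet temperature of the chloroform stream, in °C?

T_c,out = 10.7 °C

Heat released by hot stream: Q = 11.7 × 1.04 × (247 − 154) = 1131.6 kJ/s
Energy balance on cold side (adiabatic exchanger): Q = ṁ_c·Cp_c·(T_c,out − T_c,in)
T_c,out = -30.7 + 1131.6/(28.2 × 0.970) = 10.67 °C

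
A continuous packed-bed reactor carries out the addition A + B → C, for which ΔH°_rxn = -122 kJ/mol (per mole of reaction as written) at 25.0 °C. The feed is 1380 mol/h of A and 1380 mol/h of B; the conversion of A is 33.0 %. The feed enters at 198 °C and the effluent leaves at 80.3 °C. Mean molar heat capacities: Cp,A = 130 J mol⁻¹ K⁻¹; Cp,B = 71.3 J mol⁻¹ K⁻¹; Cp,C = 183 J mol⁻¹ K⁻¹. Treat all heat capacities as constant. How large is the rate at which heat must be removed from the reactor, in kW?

Q_out = 24.6 kW

Extent of reaction ξ = 0.330 × 1380 = 455.4 mol/h
Reaction term: ξ·ΔH°_rxn = 455.4 × -122 = -55559 kJ/h
Sensible, feed 198→25 °C: -48058 kJ/h
Outlet flows (mol/h): A 924.6, B 924.6, C 455.4
Sensible, products 25→80.3 °C: 14901 kJ/h
Q = ΔH = -88716 kJ/h = -24.643 kW
Heat removed = 24.643 kW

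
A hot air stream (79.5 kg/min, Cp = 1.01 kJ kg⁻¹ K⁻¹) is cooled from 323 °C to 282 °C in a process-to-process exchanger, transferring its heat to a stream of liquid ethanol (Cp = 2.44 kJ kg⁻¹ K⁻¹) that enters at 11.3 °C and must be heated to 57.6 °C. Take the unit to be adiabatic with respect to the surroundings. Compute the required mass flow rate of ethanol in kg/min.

Heat released by hot stream: Q = 79.5 × 1.01 × (323 − 282) = 3292.1 kJ/min
Energy balance on cold side (adiabatic exchanger): Q = ṁ_c·Cp_c·(T_c,out − T_c,in)
ṁ_c = 3292.1 / [2.44 × (57.6 − 11.3)] = 29.141 kg/min

ṁ_c = 29.1 kg/min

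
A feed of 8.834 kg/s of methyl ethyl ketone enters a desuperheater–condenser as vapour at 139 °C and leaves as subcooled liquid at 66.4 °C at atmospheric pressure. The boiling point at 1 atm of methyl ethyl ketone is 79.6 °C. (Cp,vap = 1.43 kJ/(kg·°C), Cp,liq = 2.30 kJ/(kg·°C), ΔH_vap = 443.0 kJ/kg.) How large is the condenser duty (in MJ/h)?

Q_c = 17800 MJ/h

vapour 139→79.6 °C: -84.942 kJ/kg
condensation at 79.6 °C: -443 kJ/kg
liquid 79.6→66.4 °C: -30.36 kJ/kg
Δh = -84.942 + -443 + -30.36 = -558.3 kJ/kg
Q = ṁ·Δh = 8.834 kg/s × -558.3 kJ/kg = -4932 kJ/s
|Q| = 4932 kW = 17755 MJ/h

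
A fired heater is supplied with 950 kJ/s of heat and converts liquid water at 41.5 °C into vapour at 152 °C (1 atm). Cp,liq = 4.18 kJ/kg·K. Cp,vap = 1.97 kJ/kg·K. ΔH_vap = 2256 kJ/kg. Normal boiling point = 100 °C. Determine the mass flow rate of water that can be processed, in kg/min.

Δh = 4.18×(100−41.5) + 2256 + 1.97×(152−100) = 2603 kJ/kg
Q = 950 kJ/s = 950 kJ/s = 57000 kJ/min
ṁ = Q/Δh = 57000 / 2603 = 21.898 kg/min

ṁ = 21.9 kg/min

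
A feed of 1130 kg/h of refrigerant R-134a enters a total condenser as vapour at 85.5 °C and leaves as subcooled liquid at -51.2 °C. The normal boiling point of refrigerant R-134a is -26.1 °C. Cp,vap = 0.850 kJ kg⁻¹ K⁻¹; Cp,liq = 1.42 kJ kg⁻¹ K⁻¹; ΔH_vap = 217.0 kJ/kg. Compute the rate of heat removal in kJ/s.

vapour 85.5→-26.1 °C: -94.86 kJ/kg
condensation at -26.1 °C: -217 kJ/kg
liquid -26.1→-51.2 °C: -35.642 kJ/kg
Δh = -94.86 + -217 + -35.642 = -347.5 kJ/kg
Q = ṁ·Δh = 1130 kg/h × -347.5 kJ/kg = -392680 kJ/h
|Q| = 109.08 kW

Q_c = 109 kJ/s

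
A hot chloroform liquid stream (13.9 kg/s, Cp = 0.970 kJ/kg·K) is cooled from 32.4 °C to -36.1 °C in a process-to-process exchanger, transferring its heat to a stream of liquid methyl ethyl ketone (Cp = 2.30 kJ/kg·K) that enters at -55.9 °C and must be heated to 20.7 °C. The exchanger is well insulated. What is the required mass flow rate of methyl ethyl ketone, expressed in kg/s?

Heat released by hot stream: Q = 13.9 × 0.970 × (32.4 − -36.1) = 923.59 kJ/s
Energy balance on cold side (adiabatic exchanger): Q = ṁ_c·Cp_c·(T_c,out − T_c,in)
ṁ_c = 923.59 / [2.30 × (20.7 − -55.9)] = 5.2423 kg/s

ṁ_c = 5.24 kg/s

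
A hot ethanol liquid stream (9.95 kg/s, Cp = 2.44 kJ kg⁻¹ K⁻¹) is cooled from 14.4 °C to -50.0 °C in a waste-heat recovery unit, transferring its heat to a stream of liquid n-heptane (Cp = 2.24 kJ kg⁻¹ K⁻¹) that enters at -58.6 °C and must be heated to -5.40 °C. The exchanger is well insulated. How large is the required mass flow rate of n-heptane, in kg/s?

ṁ_c = 13.1 kg/s

Heat released by hot stream: Q = 9.95 × 2.44 × (14.4 − -50.0) = 1563.5 kJ/s
Energy balance on cold side (adiabatic exchanger): Q = ṁ_c·Cp_c·(T_c,out − T_c,in)
ṁ_c = 1563.5 / [2.24 × (-5.40 − -58.6)] = 13.12 kg/s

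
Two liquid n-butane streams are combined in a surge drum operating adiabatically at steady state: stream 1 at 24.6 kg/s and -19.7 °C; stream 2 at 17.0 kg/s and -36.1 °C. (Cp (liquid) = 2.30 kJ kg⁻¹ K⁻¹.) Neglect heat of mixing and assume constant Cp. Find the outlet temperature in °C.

T_out = -26.4 °C

Adiabatic, steady state ⇒ Σ ṁᵢCp,ᵢ(T_out − Tᵢ) = 0
Σ ṁᵢCp,ᵢTᵢ = 24.6×2.30×-19.7 + 17.0×2.30×-36.1 = -2526.1
Σ ṁᵢCp,ᵢ = 24.6×2.30 + 17.0×2.30 = 95.68
T_out = -2526.1 / 95.68 = -26.402 °C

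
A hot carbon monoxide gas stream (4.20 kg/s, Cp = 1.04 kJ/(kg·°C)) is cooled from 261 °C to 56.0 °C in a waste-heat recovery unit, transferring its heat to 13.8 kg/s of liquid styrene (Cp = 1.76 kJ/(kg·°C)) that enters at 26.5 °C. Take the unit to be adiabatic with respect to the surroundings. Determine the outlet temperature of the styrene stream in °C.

T_c,out = 63.4 °C

Heat released by hot stream: Q = 4.20 × 1.04 × (261 − 56.0) = 895.44 kJ/s
Energy balance on cold side (adiabatic exchanger): Q = ṁ_c·Cp_c·(T_c,out − T_c,in)
T_c,out = 26.5 + 895.44/(13.8 × 1.76) = 63.368 °C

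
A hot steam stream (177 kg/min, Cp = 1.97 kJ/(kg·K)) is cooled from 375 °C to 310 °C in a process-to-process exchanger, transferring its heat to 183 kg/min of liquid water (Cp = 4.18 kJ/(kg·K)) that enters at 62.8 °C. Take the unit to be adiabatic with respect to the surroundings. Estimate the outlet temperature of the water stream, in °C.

Heat released by hot stream: Q = 177 × 1.97 × (375 − 310) = 22665 kJ/min
Energy balance on cold side (adiabatic exchanger): Q = ṁ_c·Cp_c·(T_c,out − T_c,in)
T_c,out = 62.8 + 22665/(183 × 4.18) = 92.43 °C

T_c,out = 92.4 °C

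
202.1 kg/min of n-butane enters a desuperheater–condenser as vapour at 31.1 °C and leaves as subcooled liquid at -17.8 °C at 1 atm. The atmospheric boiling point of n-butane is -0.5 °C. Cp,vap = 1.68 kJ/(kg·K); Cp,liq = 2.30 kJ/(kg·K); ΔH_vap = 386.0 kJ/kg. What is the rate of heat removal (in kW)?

Q_c = 1610 kW

vapour 31.1→-0.5 °C: -53.088 kJ/kg
condensation at -0.5 °C: -386 kJ/kg
liquid -0.5→-17.8 °C: -39.79 kJ/kg
Δh = -53.088 + -386 + -39.79 = -478.88 kJ/kg
Q = ṁ·Δh = 202.1 kg/min × -478.88 kJ/kg = -96781 kJ/min
|Q| = 1613 kW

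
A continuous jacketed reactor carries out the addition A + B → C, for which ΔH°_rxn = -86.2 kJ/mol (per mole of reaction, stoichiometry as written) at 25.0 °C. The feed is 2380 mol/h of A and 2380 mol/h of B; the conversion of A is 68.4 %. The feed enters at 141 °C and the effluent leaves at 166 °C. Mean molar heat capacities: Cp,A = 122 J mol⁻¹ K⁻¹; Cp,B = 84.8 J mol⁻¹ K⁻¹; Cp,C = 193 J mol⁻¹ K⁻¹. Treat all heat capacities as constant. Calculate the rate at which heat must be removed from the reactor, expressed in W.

Extent of reaction ξ = 0.684 × 2380 = 1627.9 mol/h
Reaction term: ξ·ΔH°_rxn = 1627.9 × -86.2 = -140330 kJ/h
Sensible, feed 141→25 °C: -57093 kJ/h
Outlet flows (mol/h): A 752.08, B 752.08, C 1627.9
Sensible, products 25→166 °C: 66230 kJ/h
Q = ΔH = -131190 kJ/h = -36.442 kW
Heat removed = 36442 W

Q_out = 36400 W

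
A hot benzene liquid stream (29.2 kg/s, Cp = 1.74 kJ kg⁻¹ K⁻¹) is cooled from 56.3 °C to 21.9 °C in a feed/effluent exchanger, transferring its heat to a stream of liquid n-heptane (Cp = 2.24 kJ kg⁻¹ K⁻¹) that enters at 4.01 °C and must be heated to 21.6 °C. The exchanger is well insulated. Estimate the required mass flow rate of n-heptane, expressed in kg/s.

ṁ_c = 44.4 kg/s

Heat released by hot stream: Q = 29.2 × 1.74 × (56.3 − 21.9) = 1747.8 kJ/s
Energy balance on cold side (adiabatic exchanger): Q = ṁ_c·Cp_c·(T_c,out − T_c,in)
ṁ_c = 1747.8 / [2.24 × (21.6 − 4.01)] = 44.358 kg/s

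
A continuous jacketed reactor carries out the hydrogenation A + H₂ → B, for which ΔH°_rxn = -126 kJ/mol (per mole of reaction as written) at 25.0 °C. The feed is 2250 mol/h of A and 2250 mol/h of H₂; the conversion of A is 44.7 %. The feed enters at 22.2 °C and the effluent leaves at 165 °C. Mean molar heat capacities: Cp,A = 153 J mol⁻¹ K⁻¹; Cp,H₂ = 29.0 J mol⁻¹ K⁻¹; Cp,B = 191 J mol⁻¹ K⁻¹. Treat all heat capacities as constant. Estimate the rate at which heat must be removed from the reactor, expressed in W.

Q_out = 18600 W

Extent of reaction ξ = 0.447 × 2250 = 1005.8 mol/h
Reaction term: ξ·ΔH°_rxn = 1005.8 × -126 = -126720 kJ/h
Sensible, feed 22.2→25 °C: 1146.6 kJ/h
Outlet flows (mol/h): A 1244.2, H₂ 1244.2, B 1005.8
Sensible, products 25→165 °C: 58597 kJ/h
Q = ΔH = -66981 kJ/h = -18.606 kW
Heat removed = 18606 W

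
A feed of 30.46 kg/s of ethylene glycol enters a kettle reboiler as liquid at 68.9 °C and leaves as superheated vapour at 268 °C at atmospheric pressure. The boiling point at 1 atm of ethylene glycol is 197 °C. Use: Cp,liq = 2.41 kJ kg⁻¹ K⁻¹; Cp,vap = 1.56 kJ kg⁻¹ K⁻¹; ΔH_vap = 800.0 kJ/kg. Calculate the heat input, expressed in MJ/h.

liquid 68.9→197 °C: 308.72 kJ/kg
vaporisation at 197 °C: 800 kJ/kg
vapour 197→268 °C: 110.76 kJ/kg
Δh = 308.72 + 800 + 110.76 = 1219.5 kJ/kg
Q = ṁ·Δh = 30.46 kg/s × 1219.5 kJ/kg = 37145 kJ/s
|Q| = 37145 kW = 133720 MJ/h

Q = 134000 MJ/h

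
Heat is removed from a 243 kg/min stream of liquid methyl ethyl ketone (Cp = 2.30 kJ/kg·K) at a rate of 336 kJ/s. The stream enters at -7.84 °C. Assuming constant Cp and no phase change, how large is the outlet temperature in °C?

T_out = -43.9 °C

Q = 336 kJ/s = 20160 kJ/min
ΔT = Q/(ṁ·Cp) = 20160/(243×2.30) = 36.071 K
T_out = -7.84 − 36.071 = -43.911 °C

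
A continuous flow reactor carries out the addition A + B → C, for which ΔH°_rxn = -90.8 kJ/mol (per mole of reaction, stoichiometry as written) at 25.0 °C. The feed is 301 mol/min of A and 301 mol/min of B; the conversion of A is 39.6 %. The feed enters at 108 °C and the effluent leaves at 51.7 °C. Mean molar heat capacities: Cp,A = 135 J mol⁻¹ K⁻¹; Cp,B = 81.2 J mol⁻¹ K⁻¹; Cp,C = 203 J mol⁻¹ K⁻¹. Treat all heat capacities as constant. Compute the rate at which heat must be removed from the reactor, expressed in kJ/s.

Extent of reaction ξ = 0.396 × 301 = 119.2 mol/min
Reaction term: ξ·ΔH°_rxn = 119.2 × -90.8 = -10823 kJ/min
Sensible, feed 108→25 °C: -5401.3 kJ/min
Outlet flows (mol/min): A 181.8, B 181.8, C 119.2
Sensible, products 25→51.7 °C: 1695.5 kJ/min
Q = ΔH = -14529 kJ/min = -242.15 kW
Heat removed = 242.15 kJ/s

Q_out = 242 kJ/s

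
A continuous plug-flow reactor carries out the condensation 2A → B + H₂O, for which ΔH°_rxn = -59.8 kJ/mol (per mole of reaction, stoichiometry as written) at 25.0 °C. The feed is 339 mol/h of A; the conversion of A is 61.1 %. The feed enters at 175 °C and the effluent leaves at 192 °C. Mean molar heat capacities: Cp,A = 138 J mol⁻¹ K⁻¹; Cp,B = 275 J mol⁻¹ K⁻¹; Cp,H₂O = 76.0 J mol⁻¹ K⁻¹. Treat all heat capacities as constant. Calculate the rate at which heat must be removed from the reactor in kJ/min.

Extent of reaction ξ = 0.611 × 339 / 2 = 103.56 mol/h
Reaction term: ξ·ΔH°_rxn = 103.56 × -59.8 = -6193.2 kJ/h
Sensible, feed 175→25 °C: -7017.3 kJ/h
Outlet flows (mol/h): A 131.87, B 103.56, H₂O 103.56
Sensible, products 25→192 °C: 9109.7 kJ/h
Q = ΔH = -4100.7 kJ/h = -1.1391 kW
Heat removed = 68.345 kJ/min

Q_out = 68.3 kJ/min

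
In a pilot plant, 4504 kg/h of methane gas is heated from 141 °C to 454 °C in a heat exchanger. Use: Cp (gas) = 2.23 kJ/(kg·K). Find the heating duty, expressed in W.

Q = ṁ·Cp·ΔT = 4504 × 2.23 × (454 − 141) = 3.1437e+06 kJ/h
Converting: 3.1437e+06 / 3600 s = 873.26 kW
Heating duty = 873260 W

Q = 873000 W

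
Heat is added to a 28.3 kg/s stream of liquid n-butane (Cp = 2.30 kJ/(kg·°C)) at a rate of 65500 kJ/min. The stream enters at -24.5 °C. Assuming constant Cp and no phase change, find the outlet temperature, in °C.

Q = 65500 kJ/min = 1091.7 kJ/s
ΔT = Q/(ṁ·Cp) = 1091.7/(28.3×2.30) = 16.772 K
T_out = -24.5 + 16.772 = -7.7284 °C

T_out = -7.73 °C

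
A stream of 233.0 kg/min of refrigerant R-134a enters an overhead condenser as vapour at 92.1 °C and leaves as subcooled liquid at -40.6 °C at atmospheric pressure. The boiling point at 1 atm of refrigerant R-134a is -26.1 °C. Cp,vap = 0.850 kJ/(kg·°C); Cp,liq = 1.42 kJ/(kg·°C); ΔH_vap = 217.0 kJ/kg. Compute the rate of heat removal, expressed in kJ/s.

Q_c = 1310 kJ/s

vapour 92.1→-26.1 °C: -100.47 kJ/kg
condensation at -26.1 °C: -217 kJ/kg
liquid -26.1→-40.6 °C: -20.59 kJ/kg
Δh = -100.47 + -217 + -20.59 = -338.06 kJ/kg
Q = ṁ·Δh = 233.0 kg/min × -338.06 kJ/kg = -78768 kJ/min
|Q| = 1312.8 kW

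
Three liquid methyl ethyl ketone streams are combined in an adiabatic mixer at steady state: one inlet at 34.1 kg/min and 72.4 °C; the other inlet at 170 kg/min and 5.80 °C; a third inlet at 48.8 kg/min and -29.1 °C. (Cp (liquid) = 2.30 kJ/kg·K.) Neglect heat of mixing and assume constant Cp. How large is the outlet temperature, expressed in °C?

T_out = 8.05 °C

Energy balance with Q = 0: Σ ṁᵢCp,ᵢ(T_out − Tᵢ) = 0
Σ ṁᵢCp,ᵢTᵢ = 34.1×2.30×72.4 + 170×2.30×5.80 + 48.8×2.30×-29.1 = 4679.9
Σ ṁᵢCp,ᵢ = 34.1×2.30 + 170×2.30 + 48.8×2.30 = 581.67
T_out = 4679.9 / 581.67 = 8.0457 °C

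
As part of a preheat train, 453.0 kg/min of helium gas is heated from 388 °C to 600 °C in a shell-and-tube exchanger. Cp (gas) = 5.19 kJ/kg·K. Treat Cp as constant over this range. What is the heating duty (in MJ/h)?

Q = ṁ·Cp·ΔT = 453.0 × 5.19 × (600 − 388) = 498430 kJ/min
Converting: 498430 / 60 s = 8307.1 kW
Heating duty = 29906 MJ/h

Q = 29900 MJ/h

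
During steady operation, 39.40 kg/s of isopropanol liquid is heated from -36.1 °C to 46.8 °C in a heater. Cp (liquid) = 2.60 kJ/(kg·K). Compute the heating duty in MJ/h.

Q = 30600 MJ/h

Q = ṁ·Cp·ΔT = 39.40 × 2.60 × (46.8 − -36.1) = 8492.3 kJ/s
Heating duty = 30572 MJ/h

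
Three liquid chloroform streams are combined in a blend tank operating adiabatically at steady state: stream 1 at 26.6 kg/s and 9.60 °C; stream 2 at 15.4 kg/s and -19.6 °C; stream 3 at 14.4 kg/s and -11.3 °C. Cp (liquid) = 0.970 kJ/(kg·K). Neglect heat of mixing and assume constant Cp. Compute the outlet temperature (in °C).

Energy balance with Q = 0: Σ ṁᵢCp,ᵢ(T_out − Tᵢ) = 0
Σ ṁᵢCp,ᵢTᵢ = 26.6×0.970×9.60 + 15.4×0.970×-19.6 + 14.4×0.970×-11.3 = -202.92
Σ ṁᵢCp,ᵢ = 26.6×0.970 + 15.4×0.970 + 14.4×0.970 = 54.708
T_out = -202.92 / 54.708 = -3.7092 °C

T_out = -3.71 °C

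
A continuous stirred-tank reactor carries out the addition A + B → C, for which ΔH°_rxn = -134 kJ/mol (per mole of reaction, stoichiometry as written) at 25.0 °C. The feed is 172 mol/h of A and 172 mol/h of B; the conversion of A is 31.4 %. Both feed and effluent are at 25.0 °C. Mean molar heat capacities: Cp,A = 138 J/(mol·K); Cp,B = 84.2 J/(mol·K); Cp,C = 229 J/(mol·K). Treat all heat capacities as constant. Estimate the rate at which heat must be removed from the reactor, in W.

Q_out = 2010 W

Extent of reaction ξ = 0.314 × 172 = 54.008 mol/h
Reaction term: ξ·ΔH°_rxn = 54.008 × -134 = -7237.1 kJ/h
Q = ΔH = -7237.1 kJ/h = -2.0103 kW
Heat removed = 2010.3 W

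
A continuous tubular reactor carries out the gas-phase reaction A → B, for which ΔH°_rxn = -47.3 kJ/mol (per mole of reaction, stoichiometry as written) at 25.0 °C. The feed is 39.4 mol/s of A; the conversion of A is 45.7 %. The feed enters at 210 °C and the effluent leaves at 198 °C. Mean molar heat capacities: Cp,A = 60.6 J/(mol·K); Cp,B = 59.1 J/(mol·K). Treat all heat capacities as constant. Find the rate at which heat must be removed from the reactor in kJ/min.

Q_out = 53100 kJ/min

Extent of reaction ξ = 0.457 × 39.4 = 18.006 mol/s
Reaction term: ξ·ΔH°_rxn = 18.006 × -47.3 = -851.67 kJ/s
Sensible, feed 210→25 °C: -441.71 kJ/s
Outlet flows (mol/s): A 21.394, B 18.006
Sensible, products 25→198 °C: 408.39 kJ/s
Q = ΔH = -885 kJ/s = -885 kW
Heat removed = 53100 kJ/min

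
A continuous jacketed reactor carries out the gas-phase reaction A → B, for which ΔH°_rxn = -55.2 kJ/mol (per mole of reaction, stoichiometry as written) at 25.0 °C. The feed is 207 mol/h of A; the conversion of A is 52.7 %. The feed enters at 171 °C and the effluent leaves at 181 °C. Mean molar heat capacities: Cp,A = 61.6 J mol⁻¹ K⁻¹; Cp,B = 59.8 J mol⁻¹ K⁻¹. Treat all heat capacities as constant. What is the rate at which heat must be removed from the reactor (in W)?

Q_out = 1650 W

Extent of reaction ξ = 0.527 × 207 = 109.09 mol/h
Reaction term: ξ·ΔH°_rxn = 109.09 × -55.2 = -6021.7 kJ/h
Sensible, feed 171→25 °C: -1861.7 kJ/h
Outlet flows (mol/h): A 97.911, B 109.09
Sensible, products 25→181 °C: 1958.6 kJ/h
Q = ΔH = -5924.8 kJ/h = -1.6458 kW
Heat removed = 1645.8 W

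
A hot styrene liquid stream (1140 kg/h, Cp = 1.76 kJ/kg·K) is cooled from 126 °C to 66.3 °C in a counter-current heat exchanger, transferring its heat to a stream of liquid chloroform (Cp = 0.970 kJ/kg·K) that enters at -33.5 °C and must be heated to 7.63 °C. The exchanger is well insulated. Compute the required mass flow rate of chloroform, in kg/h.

ṁ_c = 3000 kg/h

Heat released by hot stream: Q = 1140 × 1.76 × (126 − 66.3) = 119780 kJ/h
Energy balance on cold side (adiabatic exchanger): Q = ṁ_c·Cp_c·(T_c,out − T_c,in)
ṁ_c = 119780 / [0.970 × (7.63 − -33.5)] = 3002.4 kg/h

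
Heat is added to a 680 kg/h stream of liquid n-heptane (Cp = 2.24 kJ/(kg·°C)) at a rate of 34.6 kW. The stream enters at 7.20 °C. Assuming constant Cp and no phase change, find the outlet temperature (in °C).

Q = 34.6 kW = 124560 kJ/h
ΔT = Q/(ṁ·Cp) = 124560/(680×2.24) = 81.775 K
T_out = 7.20 + 81.775 = 88.975 °C

T_out = 89.0 °C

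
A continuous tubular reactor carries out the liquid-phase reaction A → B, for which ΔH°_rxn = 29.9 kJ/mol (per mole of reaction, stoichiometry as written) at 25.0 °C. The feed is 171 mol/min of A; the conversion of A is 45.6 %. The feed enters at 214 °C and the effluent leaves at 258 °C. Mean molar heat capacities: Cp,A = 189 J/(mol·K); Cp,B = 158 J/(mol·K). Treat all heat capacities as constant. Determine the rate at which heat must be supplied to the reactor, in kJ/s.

Extent of reaction ξ = 0.456 × 171 = 77.976 mol/min
Reaction term: ξ·ΔH°_rxn = 77.976 × 29.9 = 2331.5 kJ/min
Sensible, feed 214→25 °C: -6108.3 kJ/min
Outlet flows (mol/min): A 93.024, B 77.976
Sensible, products 25→258 °C: 6967.1 kJ/min
Q = ΔH = 3190.3 kJ/min = 53.172 kW
Heat supplied = 53.172 kJ/s

Q_in = 53.2 kJ/s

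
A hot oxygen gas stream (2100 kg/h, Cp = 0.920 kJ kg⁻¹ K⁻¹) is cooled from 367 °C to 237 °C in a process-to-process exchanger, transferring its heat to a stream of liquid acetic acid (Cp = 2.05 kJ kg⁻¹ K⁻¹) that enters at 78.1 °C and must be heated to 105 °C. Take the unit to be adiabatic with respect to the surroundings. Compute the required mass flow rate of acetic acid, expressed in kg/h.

ṁ_c = 4550 kg/h

Heat released by hot stream: Q = 2100 × 0.920 × (367 − 237) = 251160 kJ/h
Energy balance on cold side (adiabatic exchanger): Q = ṁ_c·Cp_c·(T_c,out − T_c,in)
ṁ_c = 251160 / [2.05 × (105 − 78.1)] = 4554.5 kg/h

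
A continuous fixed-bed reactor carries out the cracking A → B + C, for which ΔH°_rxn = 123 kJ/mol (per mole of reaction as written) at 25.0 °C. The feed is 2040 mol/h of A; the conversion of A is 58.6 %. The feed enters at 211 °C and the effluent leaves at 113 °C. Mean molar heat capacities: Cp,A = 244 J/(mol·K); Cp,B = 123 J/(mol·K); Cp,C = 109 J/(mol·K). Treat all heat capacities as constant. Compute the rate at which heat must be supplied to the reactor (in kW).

Extent of reaction ξ = 0.586 × 2040 = 1195.4 mol/h
Reaction term: ξ·ΔH°_rxn = 1195.4 × 123 = 147040 kJ/h
Sensible, feed 211→25 °C: -92583 kJ/h
Outlet flows (mol/h): A 844.56, B 1195.4, C 1195.4
Sensible, products 25→113 °C: 42540 kJ/h
Q = ΔH = 96996 kJ/h = 26.943 kW
Heat supplied = 26.943 kW

Q_in = 26.9 kW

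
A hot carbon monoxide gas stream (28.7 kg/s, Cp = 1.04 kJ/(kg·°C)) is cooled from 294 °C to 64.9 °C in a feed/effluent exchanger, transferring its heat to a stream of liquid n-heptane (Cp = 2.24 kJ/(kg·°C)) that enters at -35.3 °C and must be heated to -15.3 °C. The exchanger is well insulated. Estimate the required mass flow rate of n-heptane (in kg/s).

Heat released by hot stream: Q = 28.7 × 1.04 × (294 − 64.9) = 6838.2 kJ/s
Energy balance on cold side (adiabatic exchanger): Q = ṁ_c·Cp_c·(T_c,out − T_c,in)
ṁ_c = 6838.2 / [2.24 × (-15.3 − -35.3)] = 152.64 kg/s

ṁ_c = 153 kg/s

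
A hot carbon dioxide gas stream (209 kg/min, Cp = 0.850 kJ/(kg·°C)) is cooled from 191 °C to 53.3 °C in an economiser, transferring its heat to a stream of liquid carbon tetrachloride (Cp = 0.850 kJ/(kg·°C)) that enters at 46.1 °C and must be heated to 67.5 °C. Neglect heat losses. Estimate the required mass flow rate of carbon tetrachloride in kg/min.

ṁ_c = 1340 kg/min

Heat released by hot stream: Q = 209 × 0.850 × (191 − 53.3) = 24462 kJ/min
Energy balance on cold side (adiabatic exchanger): Q = ṁ_c·Cp_c·(T_c,out − T_c,in)
ṁ_c = 24462 / [0.850 × (67.5 − 46.1)] = 1344.8 kg/min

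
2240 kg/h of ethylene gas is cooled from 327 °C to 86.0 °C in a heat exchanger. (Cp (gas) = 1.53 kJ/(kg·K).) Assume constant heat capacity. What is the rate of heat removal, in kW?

Q = ṁ·Cp·ΔT = 2240 × 1.53 × (86.0 − 327) = -825960 kJ/h
Converting: 825960 / 3600 s = 229.43 kW

Q_c = 229 kW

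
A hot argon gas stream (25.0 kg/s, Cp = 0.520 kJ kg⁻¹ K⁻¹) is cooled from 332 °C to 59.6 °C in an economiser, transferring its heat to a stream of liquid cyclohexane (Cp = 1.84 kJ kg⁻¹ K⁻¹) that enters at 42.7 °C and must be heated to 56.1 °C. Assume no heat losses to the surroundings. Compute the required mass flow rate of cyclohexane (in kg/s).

Heat released by hot stream: Q = 25.0 × 0.520 × (332 − 59.6) = 3541.2 kJ/s
Energy balance on cold side (adiabatic exchanger): Q = ṁ_c·Cp_c·(T_c,out − T_c,in)
ṁ_c = 3541.2 / [1.84 × (56.1 − 42.7)] = 143.62 kg/s

ṁ_c = 144 kg/s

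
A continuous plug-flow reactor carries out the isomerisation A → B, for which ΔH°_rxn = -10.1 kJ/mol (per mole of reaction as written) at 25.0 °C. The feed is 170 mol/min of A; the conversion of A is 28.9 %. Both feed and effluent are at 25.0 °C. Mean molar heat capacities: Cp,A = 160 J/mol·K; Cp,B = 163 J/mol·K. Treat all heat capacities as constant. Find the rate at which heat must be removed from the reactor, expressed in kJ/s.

Q_out = 8.27 kJ/s

Extent of reaction ξ = 0.289 × 170 = 49.13 mol/min
Reaction term: ξ·ΔH°_rxn = 49.13 × -10.1 = -496.21 kJ/min
Q = ΔH = -496.21 kJ/min = -8.2702 kW
Heat removed = 8.2702 kJ/s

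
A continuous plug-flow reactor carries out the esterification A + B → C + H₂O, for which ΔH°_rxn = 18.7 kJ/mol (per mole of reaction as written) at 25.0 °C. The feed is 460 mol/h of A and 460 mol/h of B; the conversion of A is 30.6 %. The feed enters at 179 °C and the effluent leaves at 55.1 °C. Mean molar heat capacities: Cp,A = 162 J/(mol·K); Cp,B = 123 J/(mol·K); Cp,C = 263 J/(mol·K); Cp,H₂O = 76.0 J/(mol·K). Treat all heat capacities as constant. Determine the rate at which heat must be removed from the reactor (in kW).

Q_out = 3.72 kW

Extent of reaction ξ = 0.306 × 460 = 140.76 mol/h
Reaction term: ξ·ΔH°_rxn = 140.76 × 18.7 = 2632.2 kJ/h
Sensible, feed 179→25 °C: -20189 kJ/h
Outlet flows (mol/h): A 319.24, B 319.24, C 140.76, H₂O 140.76
Sensible, products 25→55.1 °C: 4174.9 kJ/h
Q = ΔH = -13382 kJ/h = -3.7173 kW
Heat removed = 3.7173 kW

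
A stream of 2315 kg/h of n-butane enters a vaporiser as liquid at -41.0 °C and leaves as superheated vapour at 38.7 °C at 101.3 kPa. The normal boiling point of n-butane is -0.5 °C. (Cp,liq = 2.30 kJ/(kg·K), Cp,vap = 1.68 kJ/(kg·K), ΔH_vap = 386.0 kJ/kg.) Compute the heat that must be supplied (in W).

Q = 350000 W

liquid -41.0→-0.5 °C: 93.15 kJ/kg
vaporisation at -0.5 °C: 386 kJ/kg
vapour -0.5→38.7 °C: 65.856 kJ/kg
Δh = 93.15 + 386 + 65.856 = 545.01 kJ/kg
Q = ṁ·Δh = 2315 kg/h × 545.01 kJ/kg = 1.2617e+06 kJ/h
|Q| = 350.47 kW = 350470 W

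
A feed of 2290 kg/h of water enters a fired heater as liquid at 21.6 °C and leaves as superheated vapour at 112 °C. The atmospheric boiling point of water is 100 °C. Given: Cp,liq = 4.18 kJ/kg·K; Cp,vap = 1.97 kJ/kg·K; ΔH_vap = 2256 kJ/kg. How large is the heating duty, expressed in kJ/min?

liquid 21.6→100 °C: 327.71 kJ/kg
vaporisation at 100 °C: 2256 kJ/kg
vapour 100→112 °C: 23.64 kJ/kg
Δh = 327.71 + 2256 + 23.64 = 2607.4 kJ/kg
Q = ṁ·Δh = 2290 kg/h × 2607.4 kJ/kg = 5.9708e+06 kJ/h
|Q| = 1658.6 kW = 99514 kJ/min

Q = 99500 kJ/min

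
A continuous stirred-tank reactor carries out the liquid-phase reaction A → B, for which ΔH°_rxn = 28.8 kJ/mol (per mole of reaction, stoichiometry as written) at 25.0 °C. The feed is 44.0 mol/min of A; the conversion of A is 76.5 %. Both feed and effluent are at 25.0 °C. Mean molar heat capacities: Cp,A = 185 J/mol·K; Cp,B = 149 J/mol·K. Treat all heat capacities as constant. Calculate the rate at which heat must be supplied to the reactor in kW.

Extent of reaction ξ = 0.765 × 44.0 = 33.66 mol/min
Reaction term: ξ·ΔH°_rxn = 33.66 × 28.8 = 969.41 kJ/min
Q = ΔH = 969.41 kJ/min = 16.157 kW
Heat supplied = 16.157 kW

Q_in = 16.2 kW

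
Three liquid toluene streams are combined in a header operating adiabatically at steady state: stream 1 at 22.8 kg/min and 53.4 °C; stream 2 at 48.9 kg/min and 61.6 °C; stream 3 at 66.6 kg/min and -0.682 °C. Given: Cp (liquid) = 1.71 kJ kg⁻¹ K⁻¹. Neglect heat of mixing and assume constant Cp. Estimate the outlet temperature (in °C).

T_out = 30.3 °C

Adiabatic, steady state ⇒ Σ ṁᵢCp,ᵢ(T_out − Tᵢ) = 0
Σ ṁᵢCp,ᵢTᵢ = 22.8×1.71×53.4 + 48.9×1.71×61.6 + 66.6×1.71×-0.682 = 7155.2
Σ ṁᵢCp,ᵢ = 22.8×1.71 + 48.9×1.71 + 66.6×1.71 = 236.49
T_out = 7155.2 / 236.49 = 30.256 °C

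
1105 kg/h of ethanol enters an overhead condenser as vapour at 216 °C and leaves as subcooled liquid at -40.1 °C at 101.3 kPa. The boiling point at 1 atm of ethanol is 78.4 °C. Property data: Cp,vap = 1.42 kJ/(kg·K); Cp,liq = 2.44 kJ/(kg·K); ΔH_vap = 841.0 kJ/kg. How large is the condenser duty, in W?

vapour 216→78.4 °C: -195.39 kJ/kg
condensation at 78.4 °C: -841 kJ/kg
liquid 78.4→-40.1 °C: -289.14 kJ/kg
Δh = -195.39 + -841 + -289.14 = -1325.5 kJ/kg
Q = ṁ·Δh = 1105 kg/h × -1325.5 kJ/kg = -1.4647e+06 kJ/h
|Q| = 406.86 kW = 406860 W

Q_c = 407000 W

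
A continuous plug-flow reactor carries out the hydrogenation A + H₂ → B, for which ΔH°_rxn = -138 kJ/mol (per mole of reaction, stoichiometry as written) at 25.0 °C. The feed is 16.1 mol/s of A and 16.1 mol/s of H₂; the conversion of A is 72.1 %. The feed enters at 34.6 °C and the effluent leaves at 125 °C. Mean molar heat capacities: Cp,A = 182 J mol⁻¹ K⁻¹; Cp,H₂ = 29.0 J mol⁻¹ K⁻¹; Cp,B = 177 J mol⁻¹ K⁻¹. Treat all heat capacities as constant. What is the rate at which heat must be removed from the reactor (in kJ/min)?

Extent of reaction ξ = 0.721 × 16.1 = 11.608 mol/s
Reaction term: ξ·ΔH°_rxn = 11.608 × -138 = -1601.9 kJ/s
Sensible, feed 34.6→25 °C: -32.612 kJ/s
Outlet flows (mol/s): A 4.4919, H₂ 4.4919, B 11.608
Sensible, products 25→125 °C: 300.24 kJ/s
Q = ΔH = -1334.3 kJ/s = -1334.3 kW
Heat removed = 80057 kJ/min

Q_out = 80100 kJ/min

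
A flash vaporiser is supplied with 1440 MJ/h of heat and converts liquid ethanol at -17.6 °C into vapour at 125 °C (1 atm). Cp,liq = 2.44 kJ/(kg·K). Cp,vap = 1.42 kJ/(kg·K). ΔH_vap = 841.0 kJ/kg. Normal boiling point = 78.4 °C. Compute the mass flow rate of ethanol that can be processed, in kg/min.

Δh = 2.44×(78.4−-17.6) + 841.0 + 1.42×(125−78.4) = 1141.4 kJ/kg
Q = 1440 MJ/h = 400 kJ/s = 24000 kJ/min
ṁ = Q/Δh = 24000 / 1141.4 = 21.027 kg/min

ṁ = 21.0 kg/min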